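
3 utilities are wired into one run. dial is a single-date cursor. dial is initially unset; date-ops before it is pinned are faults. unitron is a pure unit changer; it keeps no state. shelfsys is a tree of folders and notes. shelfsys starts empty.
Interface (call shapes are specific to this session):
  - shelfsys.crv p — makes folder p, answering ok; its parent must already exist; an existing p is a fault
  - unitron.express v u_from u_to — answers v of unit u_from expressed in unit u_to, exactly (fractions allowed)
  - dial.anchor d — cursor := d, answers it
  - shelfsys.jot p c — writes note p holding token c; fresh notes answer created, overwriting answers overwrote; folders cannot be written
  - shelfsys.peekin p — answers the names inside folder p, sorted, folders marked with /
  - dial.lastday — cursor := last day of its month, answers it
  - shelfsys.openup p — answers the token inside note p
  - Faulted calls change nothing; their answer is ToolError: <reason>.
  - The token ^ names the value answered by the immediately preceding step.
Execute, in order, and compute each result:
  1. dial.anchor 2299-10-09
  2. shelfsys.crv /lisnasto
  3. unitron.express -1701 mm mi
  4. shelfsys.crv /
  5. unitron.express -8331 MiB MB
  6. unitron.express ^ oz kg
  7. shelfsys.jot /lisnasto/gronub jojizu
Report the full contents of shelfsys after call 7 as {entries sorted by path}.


Answer: {lisnasto/, lisnasto/gronub=jojizu}

Derivation:
% dial.anchor(d→2299-10-09) ~> 2299-10-09
% shelfsys.crv(p→/lisnasto) ~> ok
% unitron.express(v→-1701, u_from→mm, u_to→mi) ~> -189/178816
% shelfsys.crv(p→/) ~> ToolError: exists
% unitron.express(v→-8331, u_from→MiB, u_to→MB) ~> -136495104/15625
% unitron.express(v→^, u_from→oz, u_to→kg) ~> -1511551213788/6103515625
% shelfsys.jot(p→/lisnasto/gronub, c→jojizu) ~> created


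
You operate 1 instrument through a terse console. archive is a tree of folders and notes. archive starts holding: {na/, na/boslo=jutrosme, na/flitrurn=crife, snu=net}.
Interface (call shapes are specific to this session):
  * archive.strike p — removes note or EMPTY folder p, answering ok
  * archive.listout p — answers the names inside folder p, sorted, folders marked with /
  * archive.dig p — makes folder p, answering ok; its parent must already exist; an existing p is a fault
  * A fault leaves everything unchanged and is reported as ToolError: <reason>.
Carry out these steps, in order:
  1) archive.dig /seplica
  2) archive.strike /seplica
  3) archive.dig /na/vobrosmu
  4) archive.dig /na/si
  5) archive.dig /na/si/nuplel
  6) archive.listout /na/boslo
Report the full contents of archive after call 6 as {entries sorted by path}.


Answer: {na/, na/boslo=jutrosme, na/flitrurn=crife, na/si/, na/si/nuplel/, na/vobrosmu/, snu=net}

Derivation:
% dig p: /seplica
= ok
% strike p: /seplica
= ok
% dig p: /na/vobrosmu
= ok
% dig p: /na/si
= ok
% dig p: /na/si/nuplel
= ok
% listout p: /na/boslo
= ToolError: not a directory


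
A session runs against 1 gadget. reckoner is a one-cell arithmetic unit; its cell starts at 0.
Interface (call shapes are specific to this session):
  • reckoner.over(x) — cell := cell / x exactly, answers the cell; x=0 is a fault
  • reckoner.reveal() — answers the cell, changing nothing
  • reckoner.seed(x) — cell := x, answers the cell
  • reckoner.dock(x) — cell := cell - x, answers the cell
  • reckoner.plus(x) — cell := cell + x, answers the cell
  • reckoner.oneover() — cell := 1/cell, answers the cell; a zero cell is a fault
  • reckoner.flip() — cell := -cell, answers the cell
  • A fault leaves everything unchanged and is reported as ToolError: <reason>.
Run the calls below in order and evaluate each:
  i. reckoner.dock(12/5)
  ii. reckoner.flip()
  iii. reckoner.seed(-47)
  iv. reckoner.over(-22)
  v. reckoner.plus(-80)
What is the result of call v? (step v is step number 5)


Answer: -1713/22

Derivation:
-- reckoner.dock(x='12/5') == -12/5
-- reckoner.flip() == 12/5
-- reckoner.seed(x='-47') == -47
-- reckoner.over(x='-22') == 47/22
-- reckoner.plus(x='-80') == -1713/22


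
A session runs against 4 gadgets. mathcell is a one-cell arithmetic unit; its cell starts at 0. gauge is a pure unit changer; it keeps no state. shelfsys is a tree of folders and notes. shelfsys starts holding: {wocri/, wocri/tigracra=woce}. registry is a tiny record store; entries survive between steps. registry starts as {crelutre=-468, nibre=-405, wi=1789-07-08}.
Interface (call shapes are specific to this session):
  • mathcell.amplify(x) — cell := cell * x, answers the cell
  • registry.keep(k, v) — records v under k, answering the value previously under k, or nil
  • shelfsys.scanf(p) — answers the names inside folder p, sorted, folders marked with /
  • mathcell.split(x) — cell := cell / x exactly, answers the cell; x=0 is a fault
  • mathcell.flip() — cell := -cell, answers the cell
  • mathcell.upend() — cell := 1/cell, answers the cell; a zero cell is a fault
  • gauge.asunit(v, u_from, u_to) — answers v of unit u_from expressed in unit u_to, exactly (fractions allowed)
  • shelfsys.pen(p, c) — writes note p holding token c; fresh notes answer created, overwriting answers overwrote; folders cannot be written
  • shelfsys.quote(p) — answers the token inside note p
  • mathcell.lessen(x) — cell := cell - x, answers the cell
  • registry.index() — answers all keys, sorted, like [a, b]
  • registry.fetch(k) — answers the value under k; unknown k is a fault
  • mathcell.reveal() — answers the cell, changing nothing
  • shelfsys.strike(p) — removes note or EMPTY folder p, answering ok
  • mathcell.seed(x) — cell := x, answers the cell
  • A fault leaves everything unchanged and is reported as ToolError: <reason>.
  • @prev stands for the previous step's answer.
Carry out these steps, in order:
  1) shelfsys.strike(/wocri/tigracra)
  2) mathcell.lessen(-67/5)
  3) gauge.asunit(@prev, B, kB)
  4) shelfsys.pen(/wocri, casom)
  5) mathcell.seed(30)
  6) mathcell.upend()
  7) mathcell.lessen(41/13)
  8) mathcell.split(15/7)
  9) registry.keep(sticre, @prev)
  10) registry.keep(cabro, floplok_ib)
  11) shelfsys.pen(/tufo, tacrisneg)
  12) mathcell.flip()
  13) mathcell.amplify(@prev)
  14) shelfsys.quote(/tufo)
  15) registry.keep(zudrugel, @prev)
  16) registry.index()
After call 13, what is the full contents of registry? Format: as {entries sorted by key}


Answer: {cabro=floplok_ib, crelutre=-468, nibre=-405, sticre=-8519/5850, wi=1789-07-08}

Derivation:
I run shelfsys.strike using p: /wocri/tigracra, — result: ok.
Invoking mathcell.lessen using x: -67/5, — result: 67/5.
Next I call gauge.asunit using v: @prev, u_from: B, u_to: kB, yielding 67/5000.
Invoking shelfsys.pen using p: /wocri, c: casom: ToolError: is a directory.
Now I run mathcell.seed using x: 30, which returns 30.
Then mathcell.upend(): 1/30.
I try mathcell.lessen using x: 41/13, and see -1217/390.
Then mathcell.split using x: 15/7, and get -8519/5850.
Next I call registry.keep using k: sticre, v: @prev, → nil.
I invoke registry.keep using k: cabro, v: floplok_ib, and get nil.
I call shelfsys.pen using p: /tufo, c: tacrisneg, — result: created.
Invoking mathcell.flip: 8519/5850.
Calling mathcell.amplify using x: @prev, and see 72573361/34222500.
Calling shelfsys.quote using p: /tufo, which returns tacrisneg.
Using registry.keep using k: zudrugel, v: @prev, and see nil.
Then registry.index: [cabro, crelutre, nibre, sticre, wi, zudrugel].


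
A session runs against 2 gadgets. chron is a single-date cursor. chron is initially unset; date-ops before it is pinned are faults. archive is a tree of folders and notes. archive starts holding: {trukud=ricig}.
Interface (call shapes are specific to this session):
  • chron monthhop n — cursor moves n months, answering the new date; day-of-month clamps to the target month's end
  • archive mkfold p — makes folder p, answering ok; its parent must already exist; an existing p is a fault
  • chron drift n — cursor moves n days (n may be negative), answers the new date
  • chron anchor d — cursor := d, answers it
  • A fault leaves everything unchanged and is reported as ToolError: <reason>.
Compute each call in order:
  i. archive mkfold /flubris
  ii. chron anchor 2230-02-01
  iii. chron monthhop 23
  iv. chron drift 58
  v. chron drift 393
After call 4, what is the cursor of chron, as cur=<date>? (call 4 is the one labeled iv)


Next I call archive mkfold on p=/flubris, giving ok.
I try chron anchor on d=2230-02-01, giving 2230-02-01.
Calling chron monthhop on n=23, — result: 2232-01-01.
I use chron drift on n=58, yielding 2232-02-28.
I call chron drift on n=393, giving 2233-03-27.

Answer: cur=2232-02-28


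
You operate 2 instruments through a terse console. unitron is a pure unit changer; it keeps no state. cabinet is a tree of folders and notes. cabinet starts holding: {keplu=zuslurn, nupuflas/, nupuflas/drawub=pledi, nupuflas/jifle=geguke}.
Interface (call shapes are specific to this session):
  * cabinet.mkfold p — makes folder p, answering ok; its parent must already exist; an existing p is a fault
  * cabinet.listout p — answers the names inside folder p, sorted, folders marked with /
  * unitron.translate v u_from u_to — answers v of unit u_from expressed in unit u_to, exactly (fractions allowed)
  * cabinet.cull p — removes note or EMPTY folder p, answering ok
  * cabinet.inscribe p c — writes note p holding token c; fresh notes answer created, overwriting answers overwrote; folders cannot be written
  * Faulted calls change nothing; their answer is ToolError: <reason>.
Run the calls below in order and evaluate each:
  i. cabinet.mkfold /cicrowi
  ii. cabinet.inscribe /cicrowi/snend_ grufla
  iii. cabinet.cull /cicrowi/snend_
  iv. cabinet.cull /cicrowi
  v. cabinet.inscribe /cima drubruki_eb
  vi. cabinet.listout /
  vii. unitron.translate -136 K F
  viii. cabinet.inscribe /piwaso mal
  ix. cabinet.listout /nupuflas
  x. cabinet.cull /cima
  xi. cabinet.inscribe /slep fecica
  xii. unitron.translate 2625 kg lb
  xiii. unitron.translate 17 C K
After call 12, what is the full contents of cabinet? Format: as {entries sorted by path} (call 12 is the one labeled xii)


>> cabinet.mkfold(p='/cicrowi')
<< ok
>> cabinet.inscribe(p='/cicrowi/snend_', c='grufla')
<< created
>> cabinet.cull(p='/cicrowi/snend_')
<< ok
>> cabinet.cull(p='/cicrowi')
<< ok
>> cabinet.inscribe(p='/cima', c='drubruki_eb')
<< created
>> cabinet.listout(p='/')
<< [cima, keplu, nupuflas/]
>> unitron.translate(v='-136', u_from='K', u_to='F')
<< -70447/100
>> cabinet.inscribe(p='/piwaso', c='mal')
<< created
>> cabinet.listout(p='/nupuflas')
<< [drawub, jifle]
>> cabinet.cull(p='/cima')
<< ok
>> cabinet.inscribe(p='/slep', c='fecica')
<< created
>> unitron.translate(v='2625', u_from='kg', u_to='lb')
<< 37500000000/6479891
>> unitron.translate(v='17', u_from='C', u_to='K')
<< 5803/20

Answer: {keplu=zuslurn, nupuflas/, nupuflas/drawub=pledi, nupuflas/jifle=geguke, piwaso=mal, slep=fecica}


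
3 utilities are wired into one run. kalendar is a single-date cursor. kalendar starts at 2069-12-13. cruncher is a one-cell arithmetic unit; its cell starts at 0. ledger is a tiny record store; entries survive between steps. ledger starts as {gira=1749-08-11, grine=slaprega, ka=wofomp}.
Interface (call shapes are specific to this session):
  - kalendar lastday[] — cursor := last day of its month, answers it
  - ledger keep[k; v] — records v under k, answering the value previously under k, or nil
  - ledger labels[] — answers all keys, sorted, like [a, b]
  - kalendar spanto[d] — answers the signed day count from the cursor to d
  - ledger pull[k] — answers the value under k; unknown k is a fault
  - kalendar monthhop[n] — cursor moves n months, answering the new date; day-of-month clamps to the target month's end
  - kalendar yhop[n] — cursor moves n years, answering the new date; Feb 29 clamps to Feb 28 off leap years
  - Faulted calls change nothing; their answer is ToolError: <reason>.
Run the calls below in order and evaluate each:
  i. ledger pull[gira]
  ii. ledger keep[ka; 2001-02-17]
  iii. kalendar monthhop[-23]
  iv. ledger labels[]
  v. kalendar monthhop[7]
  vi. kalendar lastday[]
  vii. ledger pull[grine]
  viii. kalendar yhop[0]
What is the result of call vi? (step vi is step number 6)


Answer: 2068-08-31

Derivation:
Next I call ledger pull using k='gira', giving 1749-08-11.
I use ledger keep using k='ka', v='2001-02-17', — result: wofomp.
I use kalendar monthhop using n='-23', and get 2068-01-13.
I run ledger labels(), which returns [gira, grine, ka].
Then kalendar monthhop using n='7', yielding 2068-08-13.
I try kalendar lastday(), → 2068-08-31.
Calling ledger pull using k='grine', giving slaprega.
Invoking kalendar yhop using n='0', which returns 2068-08-31.


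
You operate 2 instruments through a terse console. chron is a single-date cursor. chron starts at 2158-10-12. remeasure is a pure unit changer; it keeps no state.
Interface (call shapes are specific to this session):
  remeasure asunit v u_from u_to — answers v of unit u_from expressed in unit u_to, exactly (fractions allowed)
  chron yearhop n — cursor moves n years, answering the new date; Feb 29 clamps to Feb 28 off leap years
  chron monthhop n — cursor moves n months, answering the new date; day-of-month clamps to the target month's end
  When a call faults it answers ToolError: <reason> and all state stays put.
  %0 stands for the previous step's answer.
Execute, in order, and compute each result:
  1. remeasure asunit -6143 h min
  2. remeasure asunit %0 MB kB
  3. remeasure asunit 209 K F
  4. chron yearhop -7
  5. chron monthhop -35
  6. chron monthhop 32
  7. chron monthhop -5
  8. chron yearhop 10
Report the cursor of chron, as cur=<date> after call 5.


Answer: cur=2148-11-12

Derivation:
$ remeasure asunit v→-6143 u_from→h u_to→min
:: -368580
$ remeasure asunit v→%0 u_from→MB u_to→kB
:: -368580000
$ remeasure asunit v→209 u_from→K u_to→F
:: -8347/100
$ chron yearhop n→-7
:: 2151-10-12
$ chron monthhop n→-35
:: 2148-11-12
$ chron monthhop n→32
:: 2151-07-12
$ chron monthhop n→-5
:: 2151-02-12
$ chron yearhop n→10
:: 2161-02-12


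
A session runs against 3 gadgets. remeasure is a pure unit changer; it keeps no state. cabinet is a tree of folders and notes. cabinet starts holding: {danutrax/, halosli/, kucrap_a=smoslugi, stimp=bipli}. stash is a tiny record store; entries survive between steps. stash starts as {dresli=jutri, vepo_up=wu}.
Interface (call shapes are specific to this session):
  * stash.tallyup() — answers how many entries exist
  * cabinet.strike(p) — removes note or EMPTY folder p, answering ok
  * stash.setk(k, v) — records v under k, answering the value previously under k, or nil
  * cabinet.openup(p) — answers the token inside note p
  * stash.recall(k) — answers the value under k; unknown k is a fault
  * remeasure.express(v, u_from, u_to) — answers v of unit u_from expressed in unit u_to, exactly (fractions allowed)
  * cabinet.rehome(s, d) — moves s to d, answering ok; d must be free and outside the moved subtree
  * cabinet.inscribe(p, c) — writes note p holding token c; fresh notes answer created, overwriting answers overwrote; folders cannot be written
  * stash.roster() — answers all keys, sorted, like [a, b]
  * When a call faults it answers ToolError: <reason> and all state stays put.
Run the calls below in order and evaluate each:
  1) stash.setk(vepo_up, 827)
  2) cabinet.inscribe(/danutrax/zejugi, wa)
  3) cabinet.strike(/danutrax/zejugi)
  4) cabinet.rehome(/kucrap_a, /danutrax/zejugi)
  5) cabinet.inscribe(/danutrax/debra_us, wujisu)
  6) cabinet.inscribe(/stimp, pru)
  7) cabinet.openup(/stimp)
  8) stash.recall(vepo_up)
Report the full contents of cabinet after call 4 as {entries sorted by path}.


→ stash.setk(k: vepo_up, v: 827)
← wu
→ cabinet.inscribe(p: /danutrax/zejugi, c: wa)
← created
→ cabinet.strike(p: /danutrax/zejugi)
← ok
→ cabinet.rehome(s: /kucrap_a, d: /danutrax/zejugi)
← ok
→ cabinet.inscribe(p: /danutrax/debra_us, c: wujisu)
← created
→ cabinet.inscribe(p: /stimp, c: pru)
← overwrote
→ cabinet.openup(p: /stimp)
← pru
→ stash.recall(k: vepo_up)
← 827

Answer: {danutrax/, danutrax/zejugi=smoslugi, halosli/, stimp=bipli}


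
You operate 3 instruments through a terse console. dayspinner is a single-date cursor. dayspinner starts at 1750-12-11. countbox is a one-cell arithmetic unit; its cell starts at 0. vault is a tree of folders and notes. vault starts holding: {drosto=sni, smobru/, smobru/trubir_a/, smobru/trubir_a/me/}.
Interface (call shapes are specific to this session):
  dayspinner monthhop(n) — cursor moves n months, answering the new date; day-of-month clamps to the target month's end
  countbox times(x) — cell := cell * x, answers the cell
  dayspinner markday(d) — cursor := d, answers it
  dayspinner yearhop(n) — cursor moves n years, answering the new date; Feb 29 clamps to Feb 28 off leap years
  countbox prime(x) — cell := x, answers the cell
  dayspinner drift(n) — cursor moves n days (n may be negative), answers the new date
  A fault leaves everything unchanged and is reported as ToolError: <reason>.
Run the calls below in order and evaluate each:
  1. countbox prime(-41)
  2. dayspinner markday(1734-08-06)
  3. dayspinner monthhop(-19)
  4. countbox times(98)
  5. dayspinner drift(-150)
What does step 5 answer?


Answer: 1732-08-09

Derivation:
Act: countbox prime[x→-41]
Obs: -41
Act: dayspinner markday[d→1734-08-06]
Obs: 1734-08-06
Act: dayspinner monthhop[n→-19]
Obs: 1733-01-06
Act: countbox times[x→98]
Obs: -4018
Act: dayspinner drift[n→-150]
Obs: 1732-08-09


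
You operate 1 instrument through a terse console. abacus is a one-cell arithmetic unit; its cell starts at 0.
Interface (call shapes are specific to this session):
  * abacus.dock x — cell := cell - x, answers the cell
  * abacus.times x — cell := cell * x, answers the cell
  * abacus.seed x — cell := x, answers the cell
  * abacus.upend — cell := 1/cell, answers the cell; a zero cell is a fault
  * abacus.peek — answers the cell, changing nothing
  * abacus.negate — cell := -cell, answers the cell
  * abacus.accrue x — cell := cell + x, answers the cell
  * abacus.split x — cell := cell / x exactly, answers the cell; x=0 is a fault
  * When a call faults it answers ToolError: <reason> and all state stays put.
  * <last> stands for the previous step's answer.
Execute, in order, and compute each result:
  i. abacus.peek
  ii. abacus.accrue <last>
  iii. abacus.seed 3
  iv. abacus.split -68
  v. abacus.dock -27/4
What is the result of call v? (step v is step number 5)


-- abacus.peek() == 0
-- abacus.accrue(x: <last>) == 0
-- abacus.seed(x: 3) == 3
-- abacus.split(x: -68) == -3/68
-- abacus.dock(x: -27/4) == 114/17

Answer: 114/17


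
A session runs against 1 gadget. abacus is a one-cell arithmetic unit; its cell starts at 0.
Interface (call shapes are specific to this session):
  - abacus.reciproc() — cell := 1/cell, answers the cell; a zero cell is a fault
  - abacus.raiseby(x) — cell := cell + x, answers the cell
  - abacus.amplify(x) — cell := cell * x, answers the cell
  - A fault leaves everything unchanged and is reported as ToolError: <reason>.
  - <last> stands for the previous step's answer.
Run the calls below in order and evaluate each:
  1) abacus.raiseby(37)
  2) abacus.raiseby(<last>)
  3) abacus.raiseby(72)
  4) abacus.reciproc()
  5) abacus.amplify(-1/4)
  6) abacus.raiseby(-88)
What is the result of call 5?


~$ raiseby x: 37
  37
~$ raiseby x: <last>
  74
~$ raiseby x: 72
  146
~$ reciproc
  1/146
~$ amplify x: -1/4
  -1/584
~$ raiseby x: -88
  -51393/584

Answer: -1/584


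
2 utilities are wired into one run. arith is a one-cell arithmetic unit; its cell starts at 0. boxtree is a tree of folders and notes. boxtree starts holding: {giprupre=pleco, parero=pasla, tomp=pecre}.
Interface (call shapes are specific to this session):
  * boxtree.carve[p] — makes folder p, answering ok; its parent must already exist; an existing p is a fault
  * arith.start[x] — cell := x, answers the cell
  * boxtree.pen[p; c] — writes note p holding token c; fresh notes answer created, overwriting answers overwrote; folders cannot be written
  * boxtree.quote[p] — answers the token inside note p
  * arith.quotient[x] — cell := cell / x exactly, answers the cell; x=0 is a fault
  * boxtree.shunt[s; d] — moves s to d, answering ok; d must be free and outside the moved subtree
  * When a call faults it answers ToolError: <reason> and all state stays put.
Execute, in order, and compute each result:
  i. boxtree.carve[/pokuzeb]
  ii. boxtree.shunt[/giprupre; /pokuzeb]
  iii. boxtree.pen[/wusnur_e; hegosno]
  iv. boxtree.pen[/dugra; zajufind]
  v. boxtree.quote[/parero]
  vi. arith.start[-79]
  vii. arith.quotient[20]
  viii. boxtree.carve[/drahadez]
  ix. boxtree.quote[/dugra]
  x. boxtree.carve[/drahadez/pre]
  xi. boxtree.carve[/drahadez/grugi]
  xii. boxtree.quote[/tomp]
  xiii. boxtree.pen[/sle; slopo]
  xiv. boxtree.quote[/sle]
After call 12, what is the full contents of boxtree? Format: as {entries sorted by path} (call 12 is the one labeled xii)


Answer: {drahadez/, drahadez/grugi/, drahadez/pre/, dugra=zajufind, giprupre=pleco, parero=pasla, pokuzeb/, tomp=pecre, wusnur_e=hegosno}

Derivation:
>> boxtree.carve(p→/pokuzeb)
<< ok
>> boxtree.shunt(s→/giprupre, d→/pokuzeb)
<< ToolError: exists
>> boxtree.pen(p→/wusnur_e, c→hegosno)
<< created
>> boxtree.pen(p→/dugra, c→zajufind)
<< created
>> boxtree.quote(p→/parero)
<< pasla
>> arith.start(x→-79)
<< -79
>> arith.quotient(x→20)
<< -79/20
>> boxtree.carve(p→/drahadez)
<< ok
>> boxtree.quote(p→/dugra)
<< zajufind
>> boxtree.carve(p→/drahadez/pre)
<< ok
>> boxtree.carve(p→/drahadez/grugi)
<< ok
>> boxtree.quote(p→/tomp)
<< pecre
>> boxtree.pen(p→/sle, c→slopo)
<< created
>> boxtree.quote(p→/sle)
<< slopo


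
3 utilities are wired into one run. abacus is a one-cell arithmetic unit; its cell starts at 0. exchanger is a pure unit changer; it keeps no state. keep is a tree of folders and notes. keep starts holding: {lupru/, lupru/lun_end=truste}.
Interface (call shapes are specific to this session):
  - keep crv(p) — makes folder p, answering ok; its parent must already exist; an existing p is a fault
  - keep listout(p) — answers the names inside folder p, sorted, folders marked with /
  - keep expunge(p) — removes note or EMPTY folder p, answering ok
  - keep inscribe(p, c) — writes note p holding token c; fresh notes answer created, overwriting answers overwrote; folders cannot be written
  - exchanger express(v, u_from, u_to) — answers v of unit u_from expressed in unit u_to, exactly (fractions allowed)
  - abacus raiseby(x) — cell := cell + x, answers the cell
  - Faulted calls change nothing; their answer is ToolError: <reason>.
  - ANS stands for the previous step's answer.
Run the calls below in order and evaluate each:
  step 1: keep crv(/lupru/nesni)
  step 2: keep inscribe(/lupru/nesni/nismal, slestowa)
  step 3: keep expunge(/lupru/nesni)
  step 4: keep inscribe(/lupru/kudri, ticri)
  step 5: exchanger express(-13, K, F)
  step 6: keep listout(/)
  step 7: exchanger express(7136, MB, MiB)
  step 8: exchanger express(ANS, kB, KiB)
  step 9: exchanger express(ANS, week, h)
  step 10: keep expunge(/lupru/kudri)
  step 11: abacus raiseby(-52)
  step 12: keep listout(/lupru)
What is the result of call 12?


Now I run keep crv(p→/lupru/nesni), giving ok.
Using keep inscribe(p→/lupru/nesni/nismal, c→slestowa): created.
Next I call keep expunge(p→/lupru/nesni), and see ToolError: not empty.
Next I call keep inscribe(p→/lupru/kudri, c→ticri), and observe created.
Then exchanger express(v→-13, u_from→K, u_to→F), and get -48307/100.
I call keep listout(p→/), and get [lupru/].
I use exchanger express(v→7136, u_from→MB, u_to→MiB), and see 3484375/512.
I invoke exchanger express(v→ANS, u_from→kB, u_to→KiB), and get 435546875/65536.
Invoking exchanger express(v→ANS, u_from→week, u_to→h), which returns 9146484375/8192.
Next I call keep expunge(p→/lupru/kudri), → ok.
Using abacus raiseby(x→-52): -52.
I invoke keep listout(p→/lupru), and get [lun_end, nesni/].

Answer: [lun_end, nesni/]


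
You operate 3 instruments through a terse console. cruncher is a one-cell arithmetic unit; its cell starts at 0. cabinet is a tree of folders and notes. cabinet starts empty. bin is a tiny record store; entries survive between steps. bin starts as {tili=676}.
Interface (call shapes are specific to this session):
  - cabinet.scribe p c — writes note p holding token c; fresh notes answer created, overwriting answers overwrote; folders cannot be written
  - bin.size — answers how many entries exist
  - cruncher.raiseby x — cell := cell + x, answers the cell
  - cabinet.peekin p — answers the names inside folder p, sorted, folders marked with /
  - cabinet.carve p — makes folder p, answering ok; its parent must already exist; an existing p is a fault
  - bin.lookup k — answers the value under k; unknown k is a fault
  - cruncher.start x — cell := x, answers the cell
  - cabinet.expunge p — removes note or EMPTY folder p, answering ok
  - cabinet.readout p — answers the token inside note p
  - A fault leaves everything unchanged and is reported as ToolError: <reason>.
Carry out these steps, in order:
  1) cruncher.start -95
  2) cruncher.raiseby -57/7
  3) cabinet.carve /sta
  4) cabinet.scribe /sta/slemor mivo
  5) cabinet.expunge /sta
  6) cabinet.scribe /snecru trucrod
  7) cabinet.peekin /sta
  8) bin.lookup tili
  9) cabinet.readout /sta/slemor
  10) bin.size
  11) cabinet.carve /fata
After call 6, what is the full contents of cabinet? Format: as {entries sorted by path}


Answer: {snecru=trucrod, sta/, sta/slemor=mivo}

Derivation:
>> cruncher.start(x=-95)
<< -95
>> cruncher.raiseby(x=-57/7)
<< -722/7
>> cabinet.carve(p=/sta)
<< ok
>> cabinet.scribe(p=/sta/slemor, c=mivo)
<< created
>> cabinet.expunge(p=/sta)
<< ToolError: not empty
>> cabinet.scribe(p=/snecru, c=trucrod)
<< created
>> cabinet.peekin(p=/sta)
<< [slemor]
>> bin.lookup(k=tili)
<< 676
>> cabinet.readout(p=/sta/slemor)
<< mivo
>> bin.size()
<< 1
>> cabinet.carve(p=/fata)
<< ok


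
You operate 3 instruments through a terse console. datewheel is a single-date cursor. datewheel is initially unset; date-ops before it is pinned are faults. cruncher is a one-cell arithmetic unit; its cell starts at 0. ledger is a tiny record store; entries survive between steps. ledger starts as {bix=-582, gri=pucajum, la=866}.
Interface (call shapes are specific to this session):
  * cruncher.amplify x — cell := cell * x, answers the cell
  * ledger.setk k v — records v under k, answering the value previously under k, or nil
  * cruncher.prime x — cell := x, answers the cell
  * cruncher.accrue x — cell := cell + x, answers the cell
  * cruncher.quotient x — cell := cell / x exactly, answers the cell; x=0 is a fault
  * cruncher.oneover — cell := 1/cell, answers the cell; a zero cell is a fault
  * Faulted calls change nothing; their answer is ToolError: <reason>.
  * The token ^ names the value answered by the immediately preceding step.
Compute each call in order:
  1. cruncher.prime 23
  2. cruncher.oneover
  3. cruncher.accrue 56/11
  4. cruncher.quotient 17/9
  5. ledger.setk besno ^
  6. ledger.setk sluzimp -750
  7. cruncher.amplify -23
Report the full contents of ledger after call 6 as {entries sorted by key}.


==> cruncher.prime(23)
<== 23
==> cruncher.oneover()
<== 1/23
==> cruncher.accrue(56/11)
<== 1299/253
==> cruncher.quotient(17/9)
<== 11691/4301
==> ledger.setk(besno, ^)
<== nil
==> ledger.setk(sluzimp, -750)
<== nil
==> cruncher.amplify(-23)
<== -11691/187

Answer: {besno=11691/4301, bix=-582, gri=pucajum, la=866, sluzimp=-750}


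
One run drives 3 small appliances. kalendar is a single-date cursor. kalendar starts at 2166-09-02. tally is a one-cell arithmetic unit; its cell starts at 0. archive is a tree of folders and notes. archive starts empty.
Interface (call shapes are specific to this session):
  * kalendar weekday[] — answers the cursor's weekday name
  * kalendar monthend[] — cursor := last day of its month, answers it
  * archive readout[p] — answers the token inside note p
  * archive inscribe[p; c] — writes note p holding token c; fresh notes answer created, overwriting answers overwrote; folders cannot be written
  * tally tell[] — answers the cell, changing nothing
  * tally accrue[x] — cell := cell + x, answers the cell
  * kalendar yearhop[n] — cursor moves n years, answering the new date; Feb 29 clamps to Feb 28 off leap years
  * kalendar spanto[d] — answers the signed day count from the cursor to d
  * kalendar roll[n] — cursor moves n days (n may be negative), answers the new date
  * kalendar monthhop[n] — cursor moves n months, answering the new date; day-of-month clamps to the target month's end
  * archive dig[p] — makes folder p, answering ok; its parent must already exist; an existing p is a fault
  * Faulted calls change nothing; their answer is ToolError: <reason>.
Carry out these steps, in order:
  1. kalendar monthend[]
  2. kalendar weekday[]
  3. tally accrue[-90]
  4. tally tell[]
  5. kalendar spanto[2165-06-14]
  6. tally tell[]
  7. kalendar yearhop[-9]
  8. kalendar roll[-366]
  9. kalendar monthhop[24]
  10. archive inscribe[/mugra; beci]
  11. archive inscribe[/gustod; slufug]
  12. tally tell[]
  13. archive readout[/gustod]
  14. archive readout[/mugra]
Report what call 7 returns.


Act: kalendar monthend[]
Obs: 2166-09-30
Act: kalendar weekday[]
Obs: Tuesday
Act: tally accrue[x=-90]
Obs: -90
Act: tally tell[]
Obs: -90
Act: kalendar spanto[d=2165-06-14]
Obs: -473
Act: tally tell[]
Obs: -90
Act: kalendar yearhop[n=-9]
Obs: 2157-09-30
Act: kalendar roll[n=-366]
Obs: 2156-09-29
Act: kalendar monthhop[n=24]
Obs: 2158-09-29
Act: archive inscribe[p=/mugra; c=beci]
Obs: created
Act: archive inscribe[p=/gustod; c=slufug]
Obs: created
Act: tally tell[]
Obs: -90
Act: archive readout[p=/gustod]
Obs: slufug
Act: archive readout[p=/mugra]
Obs: beci

Answer: 2157-09-30


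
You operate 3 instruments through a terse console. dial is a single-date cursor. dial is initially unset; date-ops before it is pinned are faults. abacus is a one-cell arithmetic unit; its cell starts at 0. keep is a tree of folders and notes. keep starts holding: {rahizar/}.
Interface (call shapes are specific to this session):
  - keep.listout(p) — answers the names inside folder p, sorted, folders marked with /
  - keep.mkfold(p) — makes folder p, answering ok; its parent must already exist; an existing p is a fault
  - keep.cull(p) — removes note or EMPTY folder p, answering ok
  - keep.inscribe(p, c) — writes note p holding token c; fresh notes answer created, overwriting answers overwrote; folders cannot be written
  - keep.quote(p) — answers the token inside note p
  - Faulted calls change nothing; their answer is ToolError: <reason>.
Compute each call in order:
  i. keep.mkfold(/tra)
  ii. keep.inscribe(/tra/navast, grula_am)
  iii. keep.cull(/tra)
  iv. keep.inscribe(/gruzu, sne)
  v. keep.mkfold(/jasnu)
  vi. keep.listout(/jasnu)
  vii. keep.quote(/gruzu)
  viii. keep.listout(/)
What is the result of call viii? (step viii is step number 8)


Now I run mkfold with p='/tra', yielding ok.
Using inscribe with p='/tra/navast', c='grula_am': created.
I call cull with p='/tra', and observe ToolError: not empty.
I run inscribe with p='/gruzu', c='sne', and get created.
I use mkfold with p='/jasnu', → ok.
I invoke listout with p='/jasnu', and observe [].
Then quote with p='/gruzu', giving sne.
Using listout with p='/', giving [gruzu, jasnu/, rahizar/, tra/].

Answer: [gruzu, jasnu/, rahizar/, tra/]


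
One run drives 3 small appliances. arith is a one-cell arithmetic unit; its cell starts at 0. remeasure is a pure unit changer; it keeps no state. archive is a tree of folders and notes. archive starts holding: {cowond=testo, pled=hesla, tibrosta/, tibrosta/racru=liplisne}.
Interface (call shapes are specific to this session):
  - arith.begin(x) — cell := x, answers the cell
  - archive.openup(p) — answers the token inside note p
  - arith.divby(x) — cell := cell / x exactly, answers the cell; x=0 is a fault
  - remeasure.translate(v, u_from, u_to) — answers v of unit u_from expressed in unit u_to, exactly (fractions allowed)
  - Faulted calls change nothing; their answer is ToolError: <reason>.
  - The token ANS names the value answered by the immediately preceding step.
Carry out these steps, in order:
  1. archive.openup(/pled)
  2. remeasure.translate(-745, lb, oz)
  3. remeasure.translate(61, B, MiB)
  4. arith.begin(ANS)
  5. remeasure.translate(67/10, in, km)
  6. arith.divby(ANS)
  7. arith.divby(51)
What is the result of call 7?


Answer: 23828125/3554992128

Derivation:
// 1. openup(p→/pled) == hesla
// 2. translate(v→-745, u_from→lb, u_to→oz) == -11920
// 3. translate(v→61, u_from→B, u_to→MiB) == 61/1048576
// 4. begin(x→ANS) == 61/1048576
// 5. translate(v→67/10, u_from→in, u_to→km) == 8509/50000000
// 6. divby(x→ANS) == 23828125/69705728
// 7. divby(x→51) == 23828125/3554992128


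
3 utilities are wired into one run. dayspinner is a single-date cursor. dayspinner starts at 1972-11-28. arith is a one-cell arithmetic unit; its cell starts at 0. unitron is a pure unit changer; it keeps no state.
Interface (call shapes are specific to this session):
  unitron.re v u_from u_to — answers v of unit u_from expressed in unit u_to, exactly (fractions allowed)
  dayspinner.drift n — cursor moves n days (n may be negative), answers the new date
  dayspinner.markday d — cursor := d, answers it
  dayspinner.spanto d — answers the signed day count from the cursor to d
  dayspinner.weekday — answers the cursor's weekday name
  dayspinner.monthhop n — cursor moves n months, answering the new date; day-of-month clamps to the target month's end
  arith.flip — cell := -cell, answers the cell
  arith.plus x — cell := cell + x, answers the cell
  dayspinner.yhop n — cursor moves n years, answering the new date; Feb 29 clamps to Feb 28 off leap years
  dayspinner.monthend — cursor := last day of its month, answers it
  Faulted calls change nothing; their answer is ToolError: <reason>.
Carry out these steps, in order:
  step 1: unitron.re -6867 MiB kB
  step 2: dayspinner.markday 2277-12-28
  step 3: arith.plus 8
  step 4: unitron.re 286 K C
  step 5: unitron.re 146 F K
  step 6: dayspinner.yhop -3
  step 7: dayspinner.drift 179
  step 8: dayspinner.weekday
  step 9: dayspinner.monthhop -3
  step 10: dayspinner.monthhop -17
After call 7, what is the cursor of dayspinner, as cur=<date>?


Answer: cur=2275-06-25

Derivation:
% 1. re(v→-6867, u_from→MiB, u_to→kB) => -900071424/125
% 2. markday(d→2277-12-28) => 2277-12-28
% 3. plus(x→8) => 8
% 4. re(v→286, u_from→K, u_to→C) => 257/20
% 5. re(v→146, u_from→F, u_to→K) => 20189/60
% 6. yhop(n→-3) => 2274-12-28
% 7. drift(n→179) => 2275-06-25
% 8. weekday() => Friday
% 9. monthhop(n→-3) => 2275-03-25
% 10. monthhop(n→-17) => 2273-10-25


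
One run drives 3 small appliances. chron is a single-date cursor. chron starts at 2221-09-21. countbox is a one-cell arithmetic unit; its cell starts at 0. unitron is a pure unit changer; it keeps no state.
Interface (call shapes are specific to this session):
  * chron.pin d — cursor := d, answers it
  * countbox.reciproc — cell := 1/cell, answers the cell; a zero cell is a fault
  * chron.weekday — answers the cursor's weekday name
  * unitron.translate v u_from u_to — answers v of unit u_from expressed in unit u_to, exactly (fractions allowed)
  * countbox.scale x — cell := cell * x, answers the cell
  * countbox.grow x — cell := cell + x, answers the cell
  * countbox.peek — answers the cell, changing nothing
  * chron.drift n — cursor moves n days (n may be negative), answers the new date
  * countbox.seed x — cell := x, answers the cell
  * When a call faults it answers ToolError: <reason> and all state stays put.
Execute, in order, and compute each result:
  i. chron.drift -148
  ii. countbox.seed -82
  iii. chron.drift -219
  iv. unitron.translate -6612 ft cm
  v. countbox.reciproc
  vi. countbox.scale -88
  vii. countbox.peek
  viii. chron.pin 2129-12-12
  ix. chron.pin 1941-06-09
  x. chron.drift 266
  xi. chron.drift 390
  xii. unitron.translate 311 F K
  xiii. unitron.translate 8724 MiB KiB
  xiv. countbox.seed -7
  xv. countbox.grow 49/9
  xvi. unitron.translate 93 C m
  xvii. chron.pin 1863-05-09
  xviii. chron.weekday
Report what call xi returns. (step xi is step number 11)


$ chron.drift -148
:: 2221-04-26
$ countbox.seed -82
:: -82
$ chron.drift -219
:: 2220-09-19
$ unitron.translate -6612 ft cm
:: -5038344/25
$ countbox.reciproc
:: -1/82
$ countbox.scale -88
:: 44/41
$ countbox.peek
:: 44/41
$ chron.pin 2129-12-12
:: 2129-12-12
$ chron.pin 1941-06-09
:: 1941-06-09
$ chron.drift 266
:: 1942-03-02
$ chron.drift 390
:: 1943-03-27
$ unitron.translate 311 F K
:: 8563/20
$ unitron.translate 8724 MiB KiB
:: 8933376
$ countbox.seed -7
:: -7
$ countbox.grow 49/9
:: -14/9
$ unitron.translate 93 C m
:: ToolError: incompatible units
$ chron.pin 1863-05-09
:: 1863-05-09
$ chron.weekday
:: Saturday

Answer: 1943-03-27


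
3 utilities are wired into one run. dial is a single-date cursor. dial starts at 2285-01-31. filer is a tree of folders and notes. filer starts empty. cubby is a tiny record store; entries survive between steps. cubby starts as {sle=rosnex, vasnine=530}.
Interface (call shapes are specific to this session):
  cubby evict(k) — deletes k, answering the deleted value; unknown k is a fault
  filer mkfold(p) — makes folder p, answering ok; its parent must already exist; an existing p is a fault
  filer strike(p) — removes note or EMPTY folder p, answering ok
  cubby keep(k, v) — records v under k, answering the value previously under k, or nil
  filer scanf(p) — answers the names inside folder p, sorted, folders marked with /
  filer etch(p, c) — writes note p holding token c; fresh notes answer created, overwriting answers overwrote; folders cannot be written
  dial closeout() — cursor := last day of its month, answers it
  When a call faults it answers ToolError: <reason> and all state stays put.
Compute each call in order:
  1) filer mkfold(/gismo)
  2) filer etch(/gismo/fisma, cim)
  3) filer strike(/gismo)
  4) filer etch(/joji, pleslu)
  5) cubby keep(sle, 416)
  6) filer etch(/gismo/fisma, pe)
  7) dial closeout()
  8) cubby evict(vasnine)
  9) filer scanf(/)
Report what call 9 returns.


Next I call filer mkfold using p='/gismo', and get ok.
Using filer etch using p='/gismo/fisma', c='cim', — result: created.
I call filer strike using p='/gismo', yielding ToolError: not empty.
I use filer etch using p='/joji', c='pleslu', and see created.
Invoking cubby keep using k='sle', v='416', which returns rosnex.
Using filer etch using p='/gismo/fisma', c='pe', and observe overwrote.
I call dial closeout(), and see 2285-01-31.
Next I call cubby evict using k='vasnine', → 530.
I try filer scanf using p='/', — result: [gismo/, joji].

Answer: [gismo/, joji]


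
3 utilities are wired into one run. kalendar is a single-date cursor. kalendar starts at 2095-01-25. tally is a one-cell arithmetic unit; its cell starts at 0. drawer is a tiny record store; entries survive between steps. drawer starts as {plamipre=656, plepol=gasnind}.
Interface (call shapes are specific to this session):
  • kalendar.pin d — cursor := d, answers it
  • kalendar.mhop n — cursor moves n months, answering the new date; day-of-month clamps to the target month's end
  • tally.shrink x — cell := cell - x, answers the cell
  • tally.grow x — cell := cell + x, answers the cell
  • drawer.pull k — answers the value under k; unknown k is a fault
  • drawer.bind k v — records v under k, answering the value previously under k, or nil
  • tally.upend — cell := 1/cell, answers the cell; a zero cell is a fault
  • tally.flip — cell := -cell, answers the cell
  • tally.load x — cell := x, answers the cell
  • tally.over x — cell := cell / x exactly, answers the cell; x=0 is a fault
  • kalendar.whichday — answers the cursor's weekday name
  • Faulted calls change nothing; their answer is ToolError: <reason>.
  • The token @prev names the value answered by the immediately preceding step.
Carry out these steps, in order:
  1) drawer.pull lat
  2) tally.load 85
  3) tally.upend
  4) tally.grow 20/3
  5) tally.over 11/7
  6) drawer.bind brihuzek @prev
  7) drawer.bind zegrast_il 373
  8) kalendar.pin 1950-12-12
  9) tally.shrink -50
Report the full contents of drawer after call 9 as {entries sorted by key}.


Answer: {brihuzek=11921/2805, plamipre=656, plepol=gasnind, zegrast_il=373}

Derivation:
Do: pull[k='lat']
See: ToolError: no such key lat
Do: load[x='85']
See: 85
Do: upend[]
See: 1/85
Do: grow[x='20/3']
See: 1703/255
Do: over[x='11/7']
See: 11921/2805
Do: bind[k='brihuzek'; v='@prev']
See: nil
Do: bind[k='zegrast_il'; v='373']
See: nil
Do: pin[d='1950-12-12']
See: 1950-12-12
Do: shrink[x='-50']
See: 152171/2805
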